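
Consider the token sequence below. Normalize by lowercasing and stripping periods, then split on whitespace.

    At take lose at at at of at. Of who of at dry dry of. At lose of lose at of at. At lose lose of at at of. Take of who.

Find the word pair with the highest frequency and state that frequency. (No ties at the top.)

"of at", 5 times

Bigram frequencies (highest first):
  of at: 5
  at at: 4
  at of: 4
  lose at: 2
  of who: 2
  at lose: 2
  … (11 more, each ≤ 2)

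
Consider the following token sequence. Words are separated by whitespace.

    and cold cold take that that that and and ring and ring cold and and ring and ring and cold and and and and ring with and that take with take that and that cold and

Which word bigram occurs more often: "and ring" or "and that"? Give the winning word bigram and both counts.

"and ring": 5 occurrences
"and that": 2 occurrences

"and ring" (5 vs 2)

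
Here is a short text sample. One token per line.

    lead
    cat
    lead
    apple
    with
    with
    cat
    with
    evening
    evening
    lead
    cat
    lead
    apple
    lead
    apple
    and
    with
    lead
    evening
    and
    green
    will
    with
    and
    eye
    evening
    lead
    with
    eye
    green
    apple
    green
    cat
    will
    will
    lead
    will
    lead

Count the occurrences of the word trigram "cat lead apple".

Scanning the 37 overlapping trigram windows for "cat lead apple":
  position 2–4: cat lead apple
  position 12–14: cat lead apple

2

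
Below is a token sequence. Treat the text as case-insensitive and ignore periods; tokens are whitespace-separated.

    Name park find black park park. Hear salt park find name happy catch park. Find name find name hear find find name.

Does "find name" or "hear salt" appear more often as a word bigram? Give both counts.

"find name" (4 vs 1)

"find name": 4 occurrences
"hear salt": 1 occurrence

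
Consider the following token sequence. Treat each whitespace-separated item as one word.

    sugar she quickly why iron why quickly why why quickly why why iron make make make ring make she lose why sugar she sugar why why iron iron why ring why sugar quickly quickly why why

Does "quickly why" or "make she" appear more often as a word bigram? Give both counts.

"quickly why": 4 occurrences
"make she": 1 occurrence

"quickly why" (4 vs 1)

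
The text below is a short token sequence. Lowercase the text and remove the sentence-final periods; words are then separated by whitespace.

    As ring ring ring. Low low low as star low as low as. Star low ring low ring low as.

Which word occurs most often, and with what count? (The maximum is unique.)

Unigram frequencies (highest first):
  low: 8
  as: 5
  ring: 5
  star: 2

"low", 8 times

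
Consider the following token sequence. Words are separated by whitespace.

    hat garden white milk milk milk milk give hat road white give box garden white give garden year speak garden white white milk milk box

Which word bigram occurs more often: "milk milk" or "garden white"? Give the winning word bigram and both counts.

"milk milk" (4 vs 3)

"milk milk": 4 occurrences
"garden white": 3 occurrences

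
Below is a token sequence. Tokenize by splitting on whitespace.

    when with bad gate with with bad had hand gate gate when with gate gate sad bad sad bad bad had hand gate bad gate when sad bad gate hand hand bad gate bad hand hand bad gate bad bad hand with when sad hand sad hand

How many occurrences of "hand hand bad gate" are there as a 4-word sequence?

2

Scanning the 44 overlapping 4-gram windows for "hand hand bad gate":
  position 30–33: hand hand bad gate
  position 35–38: hand hand bad gate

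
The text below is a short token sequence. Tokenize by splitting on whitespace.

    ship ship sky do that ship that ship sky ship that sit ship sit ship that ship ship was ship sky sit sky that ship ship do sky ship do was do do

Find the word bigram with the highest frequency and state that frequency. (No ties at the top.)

"that ship", 4 times

Bigram frequencies (highest first):
  that ship: 4
  ship ship: 3
  ship sky: 3
  ship that: 3
  sky ship: 2
  sit ship: 2
  … (14 more, each ≤ 2)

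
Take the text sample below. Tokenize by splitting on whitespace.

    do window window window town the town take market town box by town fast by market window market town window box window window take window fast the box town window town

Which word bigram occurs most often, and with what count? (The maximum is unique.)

"window window", 3 times

Bigram frequencies (highest first):
  window window: 3
  window town: 2
  market town: 2
  town window: 2
  do window: 1
  town the: 1
  … (19 more, each ≤ 1)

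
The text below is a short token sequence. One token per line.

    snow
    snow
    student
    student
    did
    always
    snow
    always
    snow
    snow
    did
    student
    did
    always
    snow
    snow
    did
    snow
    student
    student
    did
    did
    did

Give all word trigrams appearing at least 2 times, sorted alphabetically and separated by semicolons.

always snow snow; did always snow; snow snow did; snow student student; student did always; student student did

Trigram counts meeting the condition (at least 2 times):
  always snow snow: 2
  did always snow: 2
  snow snow did: 2
  snow student student: 2
  student did always: 2
  student student did: 2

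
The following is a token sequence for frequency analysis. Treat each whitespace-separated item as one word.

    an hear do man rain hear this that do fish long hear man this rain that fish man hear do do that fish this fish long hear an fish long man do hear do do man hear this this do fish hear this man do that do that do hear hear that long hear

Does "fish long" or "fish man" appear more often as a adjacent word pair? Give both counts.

"fish long" (3 vs 1)

"fish long": 3 occurrences
"fish man": 1 occurrence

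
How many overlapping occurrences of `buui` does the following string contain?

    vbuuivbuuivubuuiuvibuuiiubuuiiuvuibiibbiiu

Sliding a length-4 window over the 42 characters (39 positions):
  position 2–5: buui
  position 7–10: buui
  position 13–16: buui
  position 20–23: buui
  position 26–29: buui

5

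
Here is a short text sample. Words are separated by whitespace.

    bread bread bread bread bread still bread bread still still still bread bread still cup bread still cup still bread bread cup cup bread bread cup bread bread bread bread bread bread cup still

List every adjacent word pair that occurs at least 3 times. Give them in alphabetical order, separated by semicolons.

bread bread; bread cup; bread still; cup bread; still bread

Bigram counts meeting the condition (at least 3 times):
  bread bread: 13
  bread cup: 3
  bread still: 4
  cup bread: 3
  still bread: 3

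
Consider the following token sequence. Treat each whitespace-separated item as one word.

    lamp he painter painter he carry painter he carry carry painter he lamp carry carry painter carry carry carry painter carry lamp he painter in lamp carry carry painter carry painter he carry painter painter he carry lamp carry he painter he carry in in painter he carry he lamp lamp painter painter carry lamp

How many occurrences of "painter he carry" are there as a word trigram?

6

Scanning the 53 overlapping trigram windows for "painter he carry":
  position 4–6: painter he carry
  position 7–9: painter he carry
  position 31–33: painter he carry
  position 35–37: painter he carry
  position 41–43: painter he carry
  position 46–48: painter he carry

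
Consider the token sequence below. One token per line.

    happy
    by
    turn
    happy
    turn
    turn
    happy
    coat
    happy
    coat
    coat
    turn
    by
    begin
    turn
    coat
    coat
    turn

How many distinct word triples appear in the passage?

18 tokens → 16 trigram windows in total.
Repeated trigrams (each contributes count−1 duplicates):
  coat coat turn: 2
1 duplicate windows → 16 − 1 = 15 distinct.

15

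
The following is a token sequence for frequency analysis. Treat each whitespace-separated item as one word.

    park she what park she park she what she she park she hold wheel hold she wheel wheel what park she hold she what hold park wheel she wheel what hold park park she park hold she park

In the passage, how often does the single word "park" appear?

10

Scanning the 38 tokens for "park":
  position 1: park
  position 4: park
  position 6: park
  position 11: park
  position 20: park
  position 26: park
  position 32: park
  position 33: park
  position 35: park
  position 38: park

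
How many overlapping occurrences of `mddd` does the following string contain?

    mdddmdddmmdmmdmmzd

2

Sliding a length-4 window over the 18 characters (15 positions):
  position 1–4: mddd
  position 5–8: mddd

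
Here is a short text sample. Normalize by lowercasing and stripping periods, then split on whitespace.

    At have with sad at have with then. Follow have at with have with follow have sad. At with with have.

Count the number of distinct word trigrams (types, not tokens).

21 tokens → 19 trigram windows in total.
Repeated trigrams (each contributes count−1 duplicates):
  at have with: 2
1 duplicate windows → 19 − 1 = 18 distinct.

18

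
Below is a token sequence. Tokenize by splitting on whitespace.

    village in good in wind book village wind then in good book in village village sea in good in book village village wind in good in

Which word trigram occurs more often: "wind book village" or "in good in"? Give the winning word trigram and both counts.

"in good in" (3 vs 1)

"wind book village": 1 occurrence
"in good in": 3 occurrences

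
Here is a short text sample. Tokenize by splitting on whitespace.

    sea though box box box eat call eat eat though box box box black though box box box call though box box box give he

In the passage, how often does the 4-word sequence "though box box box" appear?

Scanning the 22 overlapping 4-gram windows for "though box box box":
  position 2–5: though box box box
  position 10–13: though box box box
  position 15–18: though box box box
  position 20–23: though box box box

4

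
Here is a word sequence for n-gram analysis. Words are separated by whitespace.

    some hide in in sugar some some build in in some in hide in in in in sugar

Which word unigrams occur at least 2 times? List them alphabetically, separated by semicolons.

hide; in; some; sugar

Unigram counts meeting the condition (at least 2 times):
  hide: 2
  in: 9
  some: 4
  sugar: 2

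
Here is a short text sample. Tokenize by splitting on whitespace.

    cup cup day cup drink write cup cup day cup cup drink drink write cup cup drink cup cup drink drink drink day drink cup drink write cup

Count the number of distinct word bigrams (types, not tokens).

10

28 tokens → 27 bigram windows in total.
Repeated bigrams (each contributes count−1 duplicates):
  cup cup: 5
  cup drink: 5
  drink drink: 3
  drink write: 3
  write cup: 3
  cup day: 2
  day cup: 2
  drink cup: 2
17 duplicate windows → 27 − 17 = 10 distinct.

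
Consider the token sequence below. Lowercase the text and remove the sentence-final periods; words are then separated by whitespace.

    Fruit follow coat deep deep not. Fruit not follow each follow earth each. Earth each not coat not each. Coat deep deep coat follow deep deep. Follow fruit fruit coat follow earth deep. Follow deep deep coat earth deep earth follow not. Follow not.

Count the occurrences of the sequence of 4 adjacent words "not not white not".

Scanning the 41 overlapping 4-gram windows for "not not white not":
  (none found)

0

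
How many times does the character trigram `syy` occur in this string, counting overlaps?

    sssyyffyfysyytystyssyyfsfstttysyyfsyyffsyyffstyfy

Sliding a length-3 window over the 49 characters (47 positions):
  position 3–5: syy
  position 11–13: syy
  position 20–22: syy
  position 31–33: syy
  position 35–37: syy
  position 40–42: syy

6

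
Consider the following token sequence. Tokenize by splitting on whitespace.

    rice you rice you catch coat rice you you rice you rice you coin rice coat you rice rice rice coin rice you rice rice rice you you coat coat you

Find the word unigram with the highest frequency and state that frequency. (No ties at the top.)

Unigram frequencies (highest first):
  rice: 13
  you: 11
  coat: 4
  coin: 2
  catch: 1

"rice", 13 times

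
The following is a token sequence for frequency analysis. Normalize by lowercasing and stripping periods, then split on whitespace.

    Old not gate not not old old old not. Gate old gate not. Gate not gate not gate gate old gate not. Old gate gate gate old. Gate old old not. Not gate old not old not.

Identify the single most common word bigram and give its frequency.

"not gate", 6 times

Bigram frequencies (highest first):
  not gate: 6
  old not: 5
  gate not: 5
  gate old: 5
  old gate: 4
  not old: 3
  … (3 more, each ≤ 3)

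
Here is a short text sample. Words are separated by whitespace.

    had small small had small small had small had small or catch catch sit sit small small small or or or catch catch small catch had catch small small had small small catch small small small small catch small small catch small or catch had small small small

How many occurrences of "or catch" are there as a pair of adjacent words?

Scanning the 47 overlapping bigram windows for "or catch":
  position 11–12: or catch
  position 21–22: or catch
  position 43–44: or catch

3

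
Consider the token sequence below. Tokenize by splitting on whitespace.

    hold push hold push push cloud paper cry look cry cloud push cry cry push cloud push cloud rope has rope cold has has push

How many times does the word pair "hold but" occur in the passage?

Scanning the 24 overlapping bigram windows for "hold but":
  (none found)

0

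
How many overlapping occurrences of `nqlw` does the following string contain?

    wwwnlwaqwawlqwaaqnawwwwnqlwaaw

Sliding a length-4 window over the 30 characters (27 positions):
  position 24–27: nqlw

1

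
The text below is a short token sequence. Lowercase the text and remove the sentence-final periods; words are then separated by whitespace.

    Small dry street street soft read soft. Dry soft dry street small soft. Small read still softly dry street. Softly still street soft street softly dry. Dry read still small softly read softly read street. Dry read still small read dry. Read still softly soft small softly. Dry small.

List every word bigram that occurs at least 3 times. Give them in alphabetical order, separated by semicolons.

dry read; dry street; read still; softly dry

Bigram counts meeting the condition (at least 3 times):
  dry read: 3
  dry street: 3
  read still: 4
  softly dry: 3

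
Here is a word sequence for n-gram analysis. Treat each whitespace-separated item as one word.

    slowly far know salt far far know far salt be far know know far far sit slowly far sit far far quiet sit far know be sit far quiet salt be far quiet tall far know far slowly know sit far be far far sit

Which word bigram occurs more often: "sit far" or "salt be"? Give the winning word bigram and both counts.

"sit far" (4 vs 2)

"sit far": 4 occurrences
"salt be": 2 occurrences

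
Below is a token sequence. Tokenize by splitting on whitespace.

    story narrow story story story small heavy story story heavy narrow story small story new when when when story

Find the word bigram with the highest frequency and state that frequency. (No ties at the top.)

Bigram frequencies (highest first):
  story story: 3
  narrow story: 2
  story small: 2
  when when: 2
  story narrow: 1
  small heavy: 1
  … (7 more, each ≤ 1)

"story story", 3 times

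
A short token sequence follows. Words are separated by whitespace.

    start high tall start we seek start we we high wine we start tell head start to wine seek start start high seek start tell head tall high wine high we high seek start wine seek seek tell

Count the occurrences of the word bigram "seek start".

4

Scanning the 37 overlapping bigram windows for "seek start":
  position 6–7: seek start
  position 19–20: seek start
  position 23–24: seek start
  position 33–34: seek start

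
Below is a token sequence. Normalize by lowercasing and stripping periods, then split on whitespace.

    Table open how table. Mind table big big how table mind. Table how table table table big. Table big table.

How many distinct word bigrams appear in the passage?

11

20 tokens → 19 bigram windows in total.
Repeated bigrams (each contributes count−1 duplicates):
  how table: 3
  table big: 3
  big table: 2
  mind table: 2
  table mind: 2
  table table: 2
8 duplicate windows → 19 − 8 = 11 distinct.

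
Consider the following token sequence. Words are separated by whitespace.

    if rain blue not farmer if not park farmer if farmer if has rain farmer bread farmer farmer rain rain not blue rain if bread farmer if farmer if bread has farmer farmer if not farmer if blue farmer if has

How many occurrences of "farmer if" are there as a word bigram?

8

Scanning the 40 overlapping bigram windows for "farmer if":
  position 5–6: farmer if
  position 9–10: farmer if
  position 11–12: farmer if
  position 26–27: farmer if
  position 28–29: farmer if
  position 33–34: farmer if
  position 36–37: farmer if
  position 39–40: farmer if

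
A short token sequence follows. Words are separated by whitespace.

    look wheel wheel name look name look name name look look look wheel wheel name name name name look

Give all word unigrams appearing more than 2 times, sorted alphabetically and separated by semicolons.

look; name; wheel

Unigram counts meeting the condition (more than 2 times):
  look: 7
  name: 8
  wheel: 4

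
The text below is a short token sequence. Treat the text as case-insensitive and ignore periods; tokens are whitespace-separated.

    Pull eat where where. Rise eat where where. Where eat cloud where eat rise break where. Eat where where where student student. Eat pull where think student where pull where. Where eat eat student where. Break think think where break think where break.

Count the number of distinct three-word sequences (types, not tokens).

35

43 tokens → 41 trigram windows in total.
Repeated trigrams (each contributes count−1 duplicates):
  eat where where: 3
  think where break: 2
  where break think: 2
  where where eat: 2
  where where where: 2
6 duplicate windows → 41 − 6 = 35 distinct.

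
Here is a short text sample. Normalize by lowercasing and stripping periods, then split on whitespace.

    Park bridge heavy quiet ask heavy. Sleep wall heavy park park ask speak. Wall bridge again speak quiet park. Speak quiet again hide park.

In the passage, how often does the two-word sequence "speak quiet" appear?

2

Scanning the 23 overlapping bigram windows for "speak quiet":
  position 17–18: speak quiet
  position 20–21: speak quiet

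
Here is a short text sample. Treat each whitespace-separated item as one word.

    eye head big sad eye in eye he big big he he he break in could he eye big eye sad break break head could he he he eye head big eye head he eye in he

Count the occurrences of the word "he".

Scanning the 37 tokens for "he":
  position 8: he
  position 11: he
  position 12: he
  position 13: he
  position 17: he
  position 26: he
  position 27: he
  position 28: he
  position 34: he
  position 37: he

10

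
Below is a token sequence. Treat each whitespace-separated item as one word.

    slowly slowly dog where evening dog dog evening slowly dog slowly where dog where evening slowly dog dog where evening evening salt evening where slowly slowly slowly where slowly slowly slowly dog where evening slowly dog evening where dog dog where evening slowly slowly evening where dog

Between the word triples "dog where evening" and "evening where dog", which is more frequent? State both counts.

"dog where evening": 5 occurrences
"evening where dog": 2 occurrences

"dog where evening" (5 vs 2)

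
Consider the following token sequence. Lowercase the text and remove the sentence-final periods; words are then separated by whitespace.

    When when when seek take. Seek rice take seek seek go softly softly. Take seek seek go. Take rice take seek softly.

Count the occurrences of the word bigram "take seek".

4

Scanning the 21 overlapping bigram windows for "take seek":
  position 5–6: take seek
  position 8–9: take seek
  position 14–15: take seek
  position 20–21: take seek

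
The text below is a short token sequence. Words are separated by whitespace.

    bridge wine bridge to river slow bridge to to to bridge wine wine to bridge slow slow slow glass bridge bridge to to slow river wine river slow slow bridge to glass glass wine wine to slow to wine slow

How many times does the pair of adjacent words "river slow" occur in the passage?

2

Scanning the 39 overlapping bigram windows for "river slow":
  position 5–6: river slow
  position 27–28: river slow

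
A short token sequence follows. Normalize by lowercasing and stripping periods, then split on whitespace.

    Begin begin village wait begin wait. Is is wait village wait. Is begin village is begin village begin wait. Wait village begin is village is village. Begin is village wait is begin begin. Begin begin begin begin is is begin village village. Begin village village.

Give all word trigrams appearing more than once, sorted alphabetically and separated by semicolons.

begin begin begin; begin is village; begin village village; is begin village; village begin is; village wait is; wait is begin

Trigram counts meeting the condition (more than once):
  begin begin begin: 4
  begin is village: 2
  begin village village: 2
  is begin village: 3
  village begin is: 2
  village wait is: 2
  wait is begin: 2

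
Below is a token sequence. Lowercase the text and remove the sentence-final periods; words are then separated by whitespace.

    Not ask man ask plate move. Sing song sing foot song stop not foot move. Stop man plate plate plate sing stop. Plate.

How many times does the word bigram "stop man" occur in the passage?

Scanning the 22 overlapping bigram windows for "stop man":
  position 16–17: stop man

1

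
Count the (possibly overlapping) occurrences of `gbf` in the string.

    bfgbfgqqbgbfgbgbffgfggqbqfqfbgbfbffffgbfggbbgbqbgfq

5

Sliding a length-3 window over the 51 characters (49 positions):
  position 3–5: gbf
  position 10–12: gbf
  position 15–17: gbf
  position 30–32: gbf
  position 38–40: gbf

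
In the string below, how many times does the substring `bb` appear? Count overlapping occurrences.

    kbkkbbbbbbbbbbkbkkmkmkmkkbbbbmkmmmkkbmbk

Sliding a length-2 window over the 40 characters (39 positions):
  position 5–6: bb
  position 6–7: bb
  position 7–8: bb
  position 8–9: bb
  position 9–10: bb
  position 10–11: bb
  position 11–12: bb
  position 12–13: bb
  position 13–14: bb
  position 26–27: bb
  … (2 more)

12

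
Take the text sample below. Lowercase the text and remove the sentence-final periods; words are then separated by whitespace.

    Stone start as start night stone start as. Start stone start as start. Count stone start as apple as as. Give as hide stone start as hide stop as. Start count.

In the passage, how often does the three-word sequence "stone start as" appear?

Scanning the 29 overlapping trigram windows for "stone start as":
  position 1–3: stone start as
  position 6–8: stone start as
  position 10–12: stone start as
  position 15–17: stone start as
  position 24–26: stone start as

5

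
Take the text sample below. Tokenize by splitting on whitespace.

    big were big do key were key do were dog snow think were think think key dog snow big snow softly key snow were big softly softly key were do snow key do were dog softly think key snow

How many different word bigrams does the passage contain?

39 tokens → 38 bigram windows in total.
Repeated bigrams (each contributes count−1 duplicates):
  do were: 2
  dog snow: 2
  key do: 2
  key snow: 2
  key were: 2
  softly key: 2
  think key: 2
  were big: 2
  … (1 more repeated)
9 duplicate windows → 38 − 9 = 29 distinct.

29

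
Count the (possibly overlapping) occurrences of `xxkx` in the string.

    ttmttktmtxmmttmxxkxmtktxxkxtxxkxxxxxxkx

Sliding a length-4 window over the 39 characters (36 positions):
  position 16–19: xxkx
  position 24–27: xxkx
  position 29–32: xxkx
  position 36–39: xxkx

4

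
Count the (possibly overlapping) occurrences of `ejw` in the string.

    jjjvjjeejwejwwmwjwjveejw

3

Sliding a length-3 window over the 24 characters (22 positions):
  position 8–10: ejw
  position 11–13: ejw
  position 22–24: ejw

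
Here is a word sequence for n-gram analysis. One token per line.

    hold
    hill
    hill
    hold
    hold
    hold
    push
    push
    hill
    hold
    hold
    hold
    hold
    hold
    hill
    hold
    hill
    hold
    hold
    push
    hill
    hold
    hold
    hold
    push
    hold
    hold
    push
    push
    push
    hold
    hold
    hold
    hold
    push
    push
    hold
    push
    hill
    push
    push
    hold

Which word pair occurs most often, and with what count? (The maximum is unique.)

Bigram frequencies (highest first):
  hold hold: 13
  hold push: 6
  hill hold: 5
  push push: 5
  push hold: 4
  hold hill: 3
  … (3 more, each ≤ 3)

"hold hold", 13 times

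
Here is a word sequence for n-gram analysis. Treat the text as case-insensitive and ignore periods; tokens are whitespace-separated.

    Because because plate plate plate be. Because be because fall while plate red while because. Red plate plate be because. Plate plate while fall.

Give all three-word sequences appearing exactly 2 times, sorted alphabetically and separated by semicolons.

because plate plate; plate be because; plate plate be

Trigram counts meeting the condition (exactly 2 times):
  because plate plate: 2
  plate be because: 2
  plate plate be: 2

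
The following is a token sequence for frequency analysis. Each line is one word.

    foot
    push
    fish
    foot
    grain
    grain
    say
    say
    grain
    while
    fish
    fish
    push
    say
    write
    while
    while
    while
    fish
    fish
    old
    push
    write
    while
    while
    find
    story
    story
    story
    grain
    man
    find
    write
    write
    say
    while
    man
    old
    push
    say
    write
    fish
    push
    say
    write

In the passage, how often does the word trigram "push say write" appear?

3

Scanning the 43 overlapping trigram windows for "push say write":
  position 13–15: push say write
  position 39–41: push say write
  position 43–45: push say write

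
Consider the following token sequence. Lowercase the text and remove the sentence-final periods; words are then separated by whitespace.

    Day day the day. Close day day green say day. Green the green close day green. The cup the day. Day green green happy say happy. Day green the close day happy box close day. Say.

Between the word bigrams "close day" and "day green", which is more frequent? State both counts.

"day green" (5 vs 4)

"close day": 4 occurrences
"day green": 5 occurrences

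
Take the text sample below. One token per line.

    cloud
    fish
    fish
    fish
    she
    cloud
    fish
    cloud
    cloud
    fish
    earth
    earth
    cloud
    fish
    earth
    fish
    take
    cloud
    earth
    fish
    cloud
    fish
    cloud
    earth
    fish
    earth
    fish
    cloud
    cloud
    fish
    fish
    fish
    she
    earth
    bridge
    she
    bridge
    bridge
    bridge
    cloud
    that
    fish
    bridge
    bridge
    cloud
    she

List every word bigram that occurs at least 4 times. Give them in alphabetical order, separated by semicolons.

Bigram counts meeting the condition (at least 4 times):
  cloud fish: 6
  earth fish: 4
  fish cloud: 4
  fish fish: 4

cloud fish; earth fish; fish cloud; fish fish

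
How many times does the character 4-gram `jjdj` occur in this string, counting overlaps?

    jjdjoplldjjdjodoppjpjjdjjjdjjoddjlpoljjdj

Sliding a length-4 window over the 41 characters (38 positions):
  position 1–4: jjdj
  position 10–13: jjdj
  position 21–24: jjdj
  position 25–28: jjdj
  position 38–41: jjdj

5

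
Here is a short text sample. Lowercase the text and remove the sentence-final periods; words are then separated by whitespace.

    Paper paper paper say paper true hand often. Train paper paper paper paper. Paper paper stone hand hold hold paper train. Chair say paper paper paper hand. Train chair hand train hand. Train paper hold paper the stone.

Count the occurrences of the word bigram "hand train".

Scanning the 37 overlapping bigram windows for "hand train":
  position 27–28: hand train
  position 30–31: hand train
  position 32–33: hand train

3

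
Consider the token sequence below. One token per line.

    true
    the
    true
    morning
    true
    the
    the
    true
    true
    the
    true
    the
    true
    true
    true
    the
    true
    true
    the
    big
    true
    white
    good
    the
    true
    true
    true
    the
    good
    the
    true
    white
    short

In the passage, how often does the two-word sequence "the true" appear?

7

Scanning the 32 overlapping bigram windows for "the true":
  position 2–3: the true
  position 7–8: the true
  position 10–11: the true
  position 12–13: the true
  position 16–17: the true
  position 24–25: the true
  position 30–31: the true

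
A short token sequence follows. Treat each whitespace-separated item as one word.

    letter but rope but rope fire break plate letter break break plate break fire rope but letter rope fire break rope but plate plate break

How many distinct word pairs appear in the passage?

17

25 tokens → 24 bigram windows in total.
Repeated bigrams (each contributes count−1 duplicates):
  rope but: 3
  break plate: 2
  but rope: 2
  fire break: 2
  plate break: 2
  rope fire: 2
7 duplicate windows → 24 − 7 = 17 distinct.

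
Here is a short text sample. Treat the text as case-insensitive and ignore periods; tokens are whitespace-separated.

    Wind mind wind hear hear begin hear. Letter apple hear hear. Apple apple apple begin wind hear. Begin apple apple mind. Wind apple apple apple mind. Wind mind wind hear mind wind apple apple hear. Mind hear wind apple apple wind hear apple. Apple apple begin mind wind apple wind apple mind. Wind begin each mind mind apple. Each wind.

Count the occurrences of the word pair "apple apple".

Scanning the 59 overlapping bigram windows for "apple apple":
  position 12–13: apple apple
  position 13–14: apple apple
  position 19–20: apple apple
  position 23–24: apple apple
  position 24–25: apple apple
  position 33–34: apple apple
  position 39–40: apple apple
  position 43–44: apple apple
  position 44–45: apple apple

9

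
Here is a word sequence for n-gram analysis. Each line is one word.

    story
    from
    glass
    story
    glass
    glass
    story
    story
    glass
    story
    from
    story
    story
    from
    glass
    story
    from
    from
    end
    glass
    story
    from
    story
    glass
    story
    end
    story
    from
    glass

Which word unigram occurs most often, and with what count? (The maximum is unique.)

Unigram frequencies (highest first):
  story: 12
  glass: 8
  from: 7
  end: 2

"story", 12 times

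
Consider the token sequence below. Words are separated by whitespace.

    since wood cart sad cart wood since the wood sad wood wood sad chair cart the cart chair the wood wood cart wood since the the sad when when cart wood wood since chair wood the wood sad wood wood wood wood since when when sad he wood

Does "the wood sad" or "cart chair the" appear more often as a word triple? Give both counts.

"the wood sad": 2 occurrences
"cart chair the": 1 occurrence

"the wood sad" (2 vs 1)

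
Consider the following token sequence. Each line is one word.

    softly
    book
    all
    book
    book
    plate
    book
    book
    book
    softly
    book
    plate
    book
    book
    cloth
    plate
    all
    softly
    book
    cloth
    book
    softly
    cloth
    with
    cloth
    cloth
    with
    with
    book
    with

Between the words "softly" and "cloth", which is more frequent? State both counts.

"softly": 4 occurrences
"cloth": 5 occurrences

"cloth" (5 vs 4)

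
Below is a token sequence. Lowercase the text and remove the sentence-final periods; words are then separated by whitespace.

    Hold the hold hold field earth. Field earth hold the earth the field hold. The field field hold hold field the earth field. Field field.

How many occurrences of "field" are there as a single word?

Scanning the 25 tokens for "field":
  position 5: field
  position 7: field
  position 13: field
  position 16: field
  position 17: field
  position 20: field
  position 23: field
  position 24: field
  position 25: field

9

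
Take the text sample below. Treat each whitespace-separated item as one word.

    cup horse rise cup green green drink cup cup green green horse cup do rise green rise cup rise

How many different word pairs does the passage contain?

15

19 tokens → 18 bigram windows in total.
Repeated bigrams (each contributes count−1 duplicates):
  cup green: 2
  green green: 2
  rise cup: 2
3 duplicate windows → 18 − 3 = 15 distinct.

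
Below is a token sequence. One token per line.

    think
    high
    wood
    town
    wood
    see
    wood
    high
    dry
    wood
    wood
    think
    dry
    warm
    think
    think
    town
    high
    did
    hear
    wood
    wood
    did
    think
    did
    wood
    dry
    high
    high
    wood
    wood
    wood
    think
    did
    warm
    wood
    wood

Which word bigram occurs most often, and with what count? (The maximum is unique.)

"wood wood", 5 times

Bigram frequencies (highest first):
  wood wood: 5
  high wood: 2
  wood think: 2
  think did: 2
  think high: 1
  wood town: 1
  … (23 more, each ≤ 1)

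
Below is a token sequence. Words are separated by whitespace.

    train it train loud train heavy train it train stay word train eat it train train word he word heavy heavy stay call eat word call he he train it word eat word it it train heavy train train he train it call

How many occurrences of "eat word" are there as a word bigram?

Scanning the 42 overlapping bigram windows for "eat word":
  position 24–25: eat word
  position 32–33: eat word

2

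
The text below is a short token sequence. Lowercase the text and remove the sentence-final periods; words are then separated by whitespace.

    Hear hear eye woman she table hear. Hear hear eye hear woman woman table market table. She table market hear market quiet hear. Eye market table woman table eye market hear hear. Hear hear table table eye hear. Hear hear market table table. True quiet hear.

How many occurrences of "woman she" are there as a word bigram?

Scanning the 45 overlapping bigram windows for "woman she":
  position 4–5: woman she

1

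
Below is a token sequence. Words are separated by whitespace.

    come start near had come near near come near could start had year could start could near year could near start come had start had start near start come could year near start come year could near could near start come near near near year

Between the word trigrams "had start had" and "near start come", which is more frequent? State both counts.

"had start had": 1 occurrence
"near start come": 4 occurrences

"near start come" (4 vs 1)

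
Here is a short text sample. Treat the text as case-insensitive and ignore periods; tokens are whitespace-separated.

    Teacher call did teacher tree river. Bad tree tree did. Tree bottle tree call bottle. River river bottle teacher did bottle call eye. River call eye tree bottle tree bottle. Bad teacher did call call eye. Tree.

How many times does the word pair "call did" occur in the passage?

1

Scanning the 36 overlapping bigram windows for "call did":
  position 2–3: call did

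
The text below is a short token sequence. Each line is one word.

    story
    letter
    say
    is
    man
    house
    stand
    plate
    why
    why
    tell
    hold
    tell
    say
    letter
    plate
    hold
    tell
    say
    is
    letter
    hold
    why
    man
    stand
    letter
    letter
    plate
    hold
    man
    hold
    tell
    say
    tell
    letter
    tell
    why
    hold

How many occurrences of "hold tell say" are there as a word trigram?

3

Scanning the 36 overlapping trigram windows for "hold tell say":
  position 12–14: hold tell say
  position 17–19: hold tell say
  position 31–33: hold tell say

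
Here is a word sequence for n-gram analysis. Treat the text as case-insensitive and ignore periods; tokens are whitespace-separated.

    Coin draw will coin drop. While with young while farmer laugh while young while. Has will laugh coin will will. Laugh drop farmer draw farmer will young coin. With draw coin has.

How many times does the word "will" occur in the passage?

5

Scanning the 32 tokens for "will":
  position 3: will
  position 16: will
  position 19: will
  position 20: will
  position 26: will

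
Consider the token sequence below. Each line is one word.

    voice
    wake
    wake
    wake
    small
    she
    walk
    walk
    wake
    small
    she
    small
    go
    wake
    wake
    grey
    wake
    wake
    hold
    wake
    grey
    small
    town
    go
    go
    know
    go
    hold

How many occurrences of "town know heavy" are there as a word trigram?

Scanning the 26 overlapping trigram windows for "town know heavy":
  (none found)

0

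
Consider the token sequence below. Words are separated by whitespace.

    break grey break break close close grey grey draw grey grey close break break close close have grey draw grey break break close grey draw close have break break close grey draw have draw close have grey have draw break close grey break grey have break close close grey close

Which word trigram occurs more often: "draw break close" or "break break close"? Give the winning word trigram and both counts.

"break break close" (4 vs 1)

"draw break close": 1 occurrence
"break break close": 4 occurrences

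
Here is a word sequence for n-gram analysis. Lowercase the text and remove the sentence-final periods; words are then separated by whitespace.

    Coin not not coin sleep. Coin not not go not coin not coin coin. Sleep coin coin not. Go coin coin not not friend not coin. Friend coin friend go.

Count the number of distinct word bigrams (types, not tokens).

14

30 tokens → 29 bigram windows in total.
Repeated bigrams (each contributes count−1 duplicates):
  coin not: 5
  not coin: 4
  coin coin: 3
  not not: 3
  coin friend: 2
  coin sleep: 2
  not go: 2
  sleep coin: 2
15 duplicate windows → 29 − 15 = 14 distinct.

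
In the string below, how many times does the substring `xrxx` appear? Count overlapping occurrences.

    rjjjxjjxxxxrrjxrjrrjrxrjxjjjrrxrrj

Sliding a length-4 window over the 34 characters (31 positions):
  (no match at any position)

0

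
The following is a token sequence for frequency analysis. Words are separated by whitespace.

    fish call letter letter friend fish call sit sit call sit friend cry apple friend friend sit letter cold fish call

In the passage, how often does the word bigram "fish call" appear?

3

Scanning the 20 overlapping bigram windows for "fish call":
  position 1–2: fish call
  position 6–7: fish call
  position 20–21: fish call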